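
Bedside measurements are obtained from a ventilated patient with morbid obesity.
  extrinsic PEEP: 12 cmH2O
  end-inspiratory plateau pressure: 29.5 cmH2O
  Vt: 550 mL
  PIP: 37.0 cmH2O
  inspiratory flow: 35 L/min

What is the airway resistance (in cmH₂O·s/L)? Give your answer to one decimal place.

12.9

Flow: 35 L/min ÷ 60 = 0.5833 L/s.
Raw = (PIP − Pplat) / flow = (37.0 − 29.5) / 0.5833 = 7.5 / 0.5833 = 12.858 cmH2O·s/L.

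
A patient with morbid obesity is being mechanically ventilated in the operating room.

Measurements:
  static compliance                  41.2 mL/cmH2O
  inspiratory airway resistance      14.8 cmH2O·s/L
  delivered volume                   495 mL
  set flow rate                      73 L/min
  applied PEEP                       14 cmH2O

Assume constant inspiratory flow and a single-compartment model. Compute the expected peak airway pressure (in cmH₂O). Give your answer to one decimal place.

44.0

Flow: 73 L/min ÷ 60 = 1.2167 L/s.
Equation of motion (constant flow): PIP = Vt/C + R·V̇ + PEEP.
PIP = 495/41.2 + 14.8×1.2167 + 14 = 12.015 + 18.007 + 14 = 44.022 cmH2O.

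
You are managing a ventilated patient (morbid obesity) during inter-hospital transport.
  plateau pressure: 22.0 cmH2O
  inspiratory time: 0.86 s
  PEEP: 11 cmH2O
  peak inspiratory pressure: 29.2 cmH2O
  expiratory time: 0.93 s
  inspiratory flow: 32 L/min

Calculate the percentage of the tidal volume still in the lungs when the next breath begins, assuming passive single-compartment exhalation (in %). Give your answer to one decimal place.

Flow: 32 L/min ÷ 60 = 0.5333 L/s.
Vt = flow × Ti = 0.5333 L/s × 0.86 s × 1000 mL/L = 458.64 mL.
R = (PIP − Pplat)/V̇ = (29.2 − 22.0) / 0.5333 = 7.2/0.5333 = 13.501 cmH2O·s/L.
C = Vt/(Pplat − PEEP) = 458.64 / (22.0 − 11) = 458.64/11.0 = 41.695 mL/cmH2O.
τ = R × C = 13.501 × 0.0417 L/cmH2O = 0.563 s.
Fraction remaining at end-expiration = e^(−Te/τ) = e^(−0.93/0.563) = 0.1917 → 19.17%.

19.2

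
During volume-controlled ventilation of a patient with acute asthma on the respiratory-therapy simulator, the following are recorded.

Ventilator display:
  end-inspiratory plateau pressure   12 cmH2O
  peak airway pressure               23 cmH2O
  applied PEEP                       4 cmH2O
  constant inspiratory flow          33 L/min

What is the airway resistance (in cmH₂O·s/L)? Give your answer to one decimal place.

Flow: 33 L/min ÷ 60 = 0.55 L/s.
Raw = (PIP − Pplat) / flow = (23 − 12) / 0.55 = 11.0 / 0.55 = 20.0 cmH2O·s/L.

20.0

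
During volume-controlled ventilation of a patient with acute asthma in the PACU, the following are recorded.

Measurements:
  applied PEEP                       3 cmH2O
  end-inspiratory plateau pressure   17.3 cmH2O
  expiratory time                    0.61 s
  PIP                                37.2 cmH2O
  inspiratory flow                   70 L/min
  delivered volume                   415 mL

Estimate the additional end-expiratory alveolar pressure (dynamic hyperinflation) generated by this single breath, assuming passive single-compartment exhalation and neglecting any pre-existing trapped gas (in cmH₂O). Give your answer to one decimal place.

4.2

Flow: 70 L/min ÷ 60 = 1.1667 L/s.
R = (PIP − Pplat)/V̇ = (37.2 − 17.3) / 1.1667 = 19.9/1.1667 = 17.057 cmH2O·s/L.
C = Vt/(Pplat − PEEP) = 415.0 / (17.3 − 3) = 415.0/14.3 = 29.021 mL/cmH2O.
τ = R × C = 17.057 × 0.02902 L/cmH2O = 0.495 s.
Fraction remaining = e^(−Te/τ) = e^(−0.61/0.495) = 0.2916; trapped volume = 415.0 × 0.2916 = 121.01 mL.
Additional alveolar pressure from trapping ≈ V_trapped / C = 121.01 / 29.021 = 4.17 cmH2O.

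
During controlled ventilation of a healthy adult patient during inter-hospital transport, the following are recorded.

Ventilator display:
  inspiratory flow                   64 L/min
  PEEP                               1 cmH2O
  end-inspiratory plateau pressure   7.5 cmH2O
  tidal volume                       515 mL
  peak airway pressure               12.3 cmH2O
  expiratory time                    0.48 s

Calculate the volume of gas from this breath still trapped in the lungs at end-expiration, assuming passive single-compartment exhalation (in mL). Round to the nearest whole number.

Flow: 64 L/min ÷ 60 = 1.0667 L/s.
R = (PIP − Pplat)/V̇ = (12.3 − 7.5) / 1.0667 = 4.8/1.0667 = 4.5 cmH2O·s/L.
C = Vt/(Pplat − PEEP) = 515.0 / (7.5 − 1) = 515.0/6.5 = 79.231 mL/cmH2O.
τ = R × C = 4.5 × 0.07923 L/cmH2O = 0.3565 s.
Fraction remaining = e^(−Te/τ) = e^(−0.48/0.3565) = 0.2602.
Trapped volume = 515.0 × 0.2602 = 134.0 mL.

134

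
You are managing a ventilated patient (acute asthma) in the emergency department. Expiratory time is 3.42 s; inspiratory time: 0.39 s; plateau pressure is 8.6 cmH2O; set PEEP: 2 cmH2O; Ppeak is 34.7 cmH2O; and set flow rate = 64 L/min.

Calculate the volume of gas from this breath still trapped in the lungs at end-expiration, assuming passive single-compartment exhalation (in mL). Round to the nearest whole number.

45

Flow: 64 L/min ÷ 60 = 1.0667 L/s.
Vt = flow × Ti = 1.0667 L/s × 0.39 s × 1000 mL/L = 416.01 mL.
R = (PIP − Pplat)/V̇ = (34.7 − 8.6) / 1.0667 = 26.1/1.0667 = 24.468 cmH2O·s/L.
C = Vt/(Pplat − PEEP) = 416.01 / (8.6 − 2) = 416.01/6.6 = 63.032 mL/cmH2O.
τ = R × C = 24.468 × 0.06303 L/cmH2O = 1.542 s.
Fraction remaining = e^(−Te/τ) = e^(−3.42/1.542) = 0.1088.
Trapped volume = 416.01 × 0.1088 = 45.262 mL.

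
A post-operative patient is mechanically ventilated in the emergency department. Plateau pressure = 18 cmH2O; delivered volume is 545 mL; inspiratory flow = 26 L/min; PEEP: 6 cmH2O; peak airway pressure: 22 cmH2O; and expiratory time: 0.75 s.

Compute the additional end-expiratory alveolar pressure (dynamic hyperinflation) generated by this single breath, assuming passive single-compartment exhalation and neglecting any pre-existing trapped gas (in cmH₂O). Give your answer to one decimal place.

Flow: 26 L/min ÷ 60 = 0.4333 L/s.
R = (PIP − Pplat)/V̇ = (22 − 18) / 0.4333 = 4.0/0.4333 = 9.231 cmH2O·s/L.
C = Vt/(Pplat − PEEP) = 545.0 / (18 − 6) = 545.0/12.0 = 45.417 mL/cmH2O.
τ = R × C = 9.231 × 0.04542 L/cmH2O = 0.4193 s.
Fraction remaining = e^(−Te/τ) = e^(−0.75/0.4193) = 0.1672; trapped volume = 545.0 × 0.1672 = 91.124 mL.
Additional alveolar pressure from trapping ≈ V_trapped / C = 91.124 / 45.417 = 2.006 cmH2O.

2.0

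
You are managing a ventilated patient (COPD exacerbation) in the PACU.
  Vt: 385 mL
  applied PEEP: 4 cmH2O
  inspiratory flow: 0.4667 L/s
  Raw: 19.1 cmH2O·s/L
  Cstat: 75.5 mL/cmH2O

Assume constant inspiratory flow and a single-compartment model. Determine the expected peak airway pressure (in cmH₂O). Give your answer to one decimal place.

18.0

Equation of motion (constant flow): PIP = Vt/C + R·V̇ + PEEP.
PIP = 385/75.5 + 19.1×0.4667 + 4 = 5.099 + 8.914 + 4 = 18.013 cmH2O.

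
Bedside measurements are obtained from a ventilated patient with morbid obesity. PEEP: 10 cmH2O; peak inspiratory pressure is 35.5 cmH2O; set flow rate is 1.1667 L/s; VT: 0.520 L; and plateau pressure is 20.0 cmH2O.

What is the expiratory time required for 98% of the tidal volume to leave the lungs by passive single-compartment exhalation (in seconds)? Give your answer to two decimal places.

2.70

R = (PIP − Pplat)/V̇ = (35.5 − 20.0) / 1.1667 = 15.5/1.1667 = 13.285 cmH2O·s/L.
C = Vt/(Pplat − PEEP) = 520.0 / (20.0 − 10) = 520.0/10.0 = 52.0 mL/cmH2O.
τ = R × C = 13.285 × 0.052 L/cmH2O = 0.6908 s.
t = −τ·ln(1 − 0.98) = −0.6908·ln(0.02) = 2.702 s.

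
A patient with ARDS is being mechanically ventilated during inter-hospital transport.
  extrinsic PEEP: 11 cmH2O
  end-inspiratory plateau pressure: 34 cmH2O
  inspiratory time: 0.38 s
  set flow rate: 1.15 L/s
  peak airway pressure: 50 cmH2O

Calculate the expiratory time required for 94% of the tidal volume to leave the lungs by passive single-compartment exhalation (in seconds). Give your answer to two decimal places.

Vt = flow × Ti = 1.15 L/s × 0.38 s × 1000 mL/L = 437.0 mL.
R = (PIP − Pplat)/V̇ = (50 − 34) / 1.15 = 16.0/1.15 = 13.913 cmH2O·s/L.
C = Vt/(Pplat − PEEP) = 437.0 / (34 − 11) = 437.0/23.0 = 19.0 mL/cmH2O.
τ = R × C = 13.913 × 0.019 L/cmH2O = 0.2643 s.
t = −τ·ln(1 − 0.94) = −0.2643·ln(0.06) = 0.7436 s.

0.74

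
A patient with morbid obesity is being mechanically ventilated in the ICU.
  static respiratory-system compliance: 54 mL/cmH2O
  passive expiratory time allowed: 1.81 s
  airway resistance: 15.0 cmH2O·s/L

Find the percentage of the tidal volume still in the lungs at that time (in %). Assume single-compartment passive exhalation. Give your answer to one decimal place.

τ = R × C = 15.0 × 54 mL/cmH2O = 15.0 × 0.054 L/cmH2O = 0.81 s.
Passive exhalation: V(t)/V₀ = e^(−t/τ) = e^(−1.81/0.81) = 0.107.
Fraction remaining = 0.107 → 10.7%.

10.7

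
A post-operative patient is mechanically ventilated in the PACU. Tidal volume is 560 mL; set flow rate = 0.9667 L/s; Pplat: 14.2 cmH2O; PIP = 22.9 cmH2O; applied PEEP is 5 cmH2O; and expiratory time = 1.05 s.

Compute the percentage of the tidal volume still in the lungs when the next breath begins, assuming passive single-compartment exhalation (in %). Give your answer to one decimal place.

R = (PIP − Pplat)/V̇ = (22.9 − 14.2) / 0.9667 = 8.7/0.9667 = 9.0 cmH2O·s/L.
C = Vt/(Pplat − PEEP) = 560.0 / (14.2 − 5) = 560.0/9.2 = 60.87 mL/cmH2O.
τ = R × C = 9.0 × 0.06087 L/cmH2O = 0.5478 s.
Fraction remaining at end-expiration = e^(−Te/τ) = e^(−1.05/0.5478) = 0.1471 → 14.71%.

14.7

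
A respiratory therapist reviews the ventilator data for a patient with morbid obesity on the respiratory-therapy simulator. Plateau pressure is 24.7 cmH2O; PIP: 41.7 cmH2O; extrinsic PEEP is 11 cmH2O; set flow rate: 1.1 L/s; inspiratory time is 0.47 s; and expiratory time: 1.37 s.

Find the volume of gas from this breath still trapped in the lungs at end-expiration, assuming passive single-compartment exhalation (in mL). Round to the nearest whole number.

Vt = flow × Ti = 1.1 L/s × 0.47 s × 1000 mL/L = 517.0 mL.
R = (PIP − Pplat)/V̇ = (41.7 − 24.7) / 1.1 = 17.0/1.1 = 15.455 cmH2O·s/L.
C = Vt/(Pplat − PEEP) = 517.0 / (24.7 − 11) = 517.0/13.7 = 37.737 mL/cmH2O.
τ = R × C = 15.455 × 0.03774 L/cmH2O = 0.5833 s.
Fraction remaining = e^(−Te/τ) = e^(−1.37/0.5833) = 0.09549.
Trapped volume = 517.0 × 0.09549 = 49.368 mL.

49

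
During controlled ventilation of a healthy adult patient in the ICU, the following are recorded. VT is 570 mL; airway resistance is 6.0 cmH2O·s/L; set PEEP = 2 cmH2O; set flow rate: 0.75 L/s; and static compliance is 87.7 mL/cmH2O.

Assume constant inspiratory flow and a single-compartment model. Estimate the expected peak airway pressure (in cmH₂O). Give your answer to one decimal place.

13.0

Equation of motion (constant flow): PIP = Vt/C + R·V̇ + PEEP.
PIP = 570/87.7 + 6.0×0.75 + 2 = 6.499 + 4.5 + 2 = 12.999 cmH2O.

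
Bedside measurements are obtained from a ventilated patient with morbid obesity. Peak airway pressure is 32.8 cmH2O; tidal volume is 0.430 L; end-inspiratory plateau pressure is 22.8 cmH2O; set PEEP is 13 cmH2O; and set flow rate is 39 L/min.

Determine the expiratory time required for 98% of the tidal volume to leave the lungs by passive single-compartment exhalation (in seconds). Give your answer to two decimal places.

Flow: 39 L/min ÷ 60 = 0.65 L/s.
R = (PIP − Pplat)/V̇ = (32.8 − 22.8) / 0.65 = 10.0/0.65 = 15.385 cmH2O·s/L.
C = Vt/(Pplat − PEEP) = 430.0 / (22.8 − 13) = 430.0/9.8 = 43.878 mL/cmH2O.
τ = R × C = 15.385 × 0.04388 L/cmH2O = 0.6751 s.
t = −τ·ln(1 − 0.98) = −0.6751·ln(0.02) = 2.641 s.

2.64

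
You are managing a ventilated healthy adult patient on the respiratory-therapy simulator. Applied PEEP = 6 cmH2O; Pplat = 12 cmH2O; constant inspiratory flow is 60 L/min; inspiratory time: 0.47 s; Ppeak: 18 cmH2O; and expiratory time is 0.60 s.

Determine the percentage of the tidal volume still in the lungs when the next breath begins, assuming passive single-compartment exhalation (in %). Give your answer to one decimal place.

Flow: 60 L/min ÷ 60 = 1 L/s.
Vt = flow × Ti = 1 L/s × 0.47 s × 1000 mL/L = 470.0 mL.
R = (PIP − Pplat)/V̇ = (18 − 12) / 1 = 6.0/1 = 6.0 cmH2O·s/L.
C = Vt/(Pplat − PEEP) = 470.0 / (12 − 6) = 470.0/6.0 = 78.333 mL/cmH2O.
τ = R × C = 6.0 × 0.07833 L/cmH2O = 0.47 s.
Fraction remaining at end-expiration = e^(−Te/τ) = e^(−0.60/0.47) = 0.279 → 27.9%.

27.9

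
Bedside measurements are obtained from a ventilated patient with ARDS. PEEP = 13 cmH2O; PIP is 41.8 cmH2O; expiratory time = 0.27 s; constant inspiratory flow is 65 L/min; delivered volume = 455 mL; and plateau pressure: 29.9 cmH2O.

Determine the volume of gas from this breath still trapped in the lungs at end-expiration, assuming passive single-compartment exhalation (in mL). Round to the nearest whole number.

183

Flow: 65 L/min ÷ 60 = 1.0833 L/s.
R = (PIP − Pplat)/V̇ = (41.8 − 29.9) / 1.0833 = 11.9/1.0833 = 10.985 cmH2O·s/L.
C = Vt/(Pplat − PEEP) = 455.0 / (29.9 − 13) = 455.0/16.9 = 26.923 mL/cmH2O.
τ = R × C = 10.985 × 0.02692 L/cmH2O = 0.2957 s.
Fraction remaining = e^(−Te/τ) = e^(−0.27/0.2957) = 0.4013.
Trapped volume = 455.0 × 0.4013 = 182.59 mL.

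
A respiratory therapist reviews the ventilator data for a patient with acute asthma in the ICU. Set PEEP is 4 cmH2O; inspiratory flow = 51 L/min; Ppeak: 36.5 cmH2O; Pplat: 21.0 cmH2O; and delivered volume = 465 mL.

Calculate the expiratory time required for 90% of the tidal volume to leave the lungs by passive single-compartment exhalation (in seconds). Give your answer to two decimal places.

1.15

Flow: 51 L/min ÷ 60 = 0.85 L/s.
R = (PIP − Pplat)/V̇ = (36.5 − 21.0) / 0.85 = 15.5/0.85 = 18.235 cmH2O·s/L.
C = Vt/(Pplat − PEEP) = 465.0 / (21.0 − 4) = 465.0/17.0 = 27.353 mL/cmH2O.
τ = R × C = 18.235 × 0.02735 L/cmH2O = 0.4987 s.
t = −τ·ln(1 − 0.90) = −0.4987·ln(0.1) = 1.148 s.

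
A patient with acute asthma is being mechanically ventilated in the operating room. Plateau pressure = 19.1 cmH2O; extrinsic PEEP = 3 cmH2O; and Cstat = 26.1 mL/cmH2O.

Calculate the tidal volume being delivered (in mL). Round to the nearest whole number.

Vt = Cstat × (Pplat − PEEP) = 26.1 × (19.1 − 3) = 26.1 × 16.1 = 420.21 mL.

420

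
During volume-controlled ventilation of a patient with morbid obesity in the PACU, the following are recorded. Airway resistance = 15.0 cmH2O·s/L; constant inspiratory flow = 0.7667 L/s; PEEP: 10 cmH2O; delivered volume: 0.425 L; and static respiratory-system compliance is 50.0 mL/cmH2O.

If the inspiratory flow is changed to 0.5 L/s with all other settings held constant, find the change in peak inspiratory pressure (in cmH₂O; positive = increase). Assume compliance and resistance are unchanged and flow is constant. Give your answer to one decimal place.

PIP = Vt/C + R·V̇ + PEEP (constant-flow equation of motion).
Only the resistive term changes: ΔPIP = R × ΔV̇ = 15.0 × (0.5 − 0.7667) = 15.0 × -0.2667 = -4.001 cmH2O.

-4.0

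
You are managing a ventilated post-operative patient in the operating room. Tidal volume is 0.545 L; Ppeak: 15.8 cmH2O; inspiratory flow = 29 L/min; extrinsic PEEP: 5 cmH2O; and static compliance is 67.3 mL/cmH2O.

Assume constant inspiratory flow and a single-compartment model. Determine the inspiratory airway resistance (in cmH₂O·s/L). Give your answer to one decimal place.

5.6

Flow: 29 L/min ÷ 60 = 0.4833 L/s.
Equation of motion (constant flow): PIP = Vt/C + R·V̇ + PEEP.
R·V̇ = PIP − Vt/C − PEEP = 15.8 − 545/67.3 − 5 = 15.8 − 8.098 − 5 = 2.702 cmH2O.
R = 2.702 / 0.4833 = 5.591 cmH2O·s/L.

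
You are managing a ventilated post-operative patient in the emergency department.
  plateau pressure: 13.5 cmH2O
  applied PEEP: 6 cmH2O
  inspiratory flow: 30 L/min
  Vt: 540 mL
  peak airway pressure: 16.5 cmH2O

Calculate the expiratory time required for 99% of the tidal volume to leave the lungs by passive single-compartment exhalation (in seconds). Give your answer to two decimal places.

Flow: 30 L/min ÷ 60 = 0.5 L/s.
R = (PIP − Pplat)/V̇ = (16.5 − 13.5) / 0.5 = 3.0/0.5 = 6.0 cmH2O·s/L.
C = Vt/(Pplat − PEEP) = 540.0 / (13.5 − 6) = 540.0/7.5 = 72.0 mL/cmH2O.
τ = R × C = 6.0 × 0.072 L/cmH2O = 0.432 s.
t = −τ·ln(1 − 0.99) = −0.432·ln(0.01) = 1.989 s.

1.99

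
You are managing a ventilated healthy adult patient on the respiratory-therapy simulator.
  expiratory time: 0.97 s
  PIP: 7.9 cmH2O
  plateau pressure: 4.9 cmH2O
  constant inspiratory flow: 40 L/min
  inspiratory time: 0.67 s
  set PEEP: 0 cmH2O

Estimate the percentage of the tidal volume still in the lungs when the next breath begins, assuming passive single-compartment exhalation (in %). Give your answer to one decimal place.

9.4

Flow: 40 L/min ÷ 60 = 0.6667 L/s.
Vt = flow × Ti = 0.6667 L/s × 0.67 s × 1000 mL/L = 446.69 mL.
R = (PIP − Pplat)/V̇ = (7.9 − 4.9) / 0.6667 = 3.0/0.6667 = 4.5 cmH2O·s/L.
C = Vt/(Pplat − PEEP) = 446.69 / (4.9 − 0) = 446.69/4.9 = 91.161 mL/cmH2O.
τ = R × C = 4.5 × 0.09116 L/cmH2O = 0.4102 s.
Fraction remaining at end-expiration = e^(−Te/τ) = e^(−0.97/0.4102) = 0.09398 → 9.398%.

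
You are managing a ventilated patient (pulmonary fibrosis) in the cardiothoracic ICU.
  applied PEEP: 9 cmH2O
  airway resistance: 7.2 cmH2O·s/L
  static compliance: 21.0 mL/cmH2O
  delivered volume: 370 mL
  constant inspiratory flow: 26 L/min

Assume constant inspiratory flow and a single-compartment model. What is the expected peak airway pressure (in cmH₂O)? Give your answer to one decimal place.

Flow: 26 L/min ÷ 60 = 0.4333 L/s.
Equation of motion (constant flow): PIP = Vt/C + R·V̇ + PEEP.
PIP = 370/21.0 + 7.2×0.4333 + 9 = 17.619 + 3.12 + 9 = 29.739 cmH2O.

29.7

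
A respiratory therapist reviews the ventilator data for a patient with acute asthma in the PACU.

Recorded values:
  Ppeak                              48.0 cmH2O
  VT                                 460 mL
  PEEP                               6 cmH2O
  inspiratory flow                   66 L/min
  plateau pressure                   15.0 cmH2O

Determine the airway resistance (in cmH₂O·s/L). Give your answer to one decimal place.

30.0

Flow: 66 L/min ÷ 60 = 1.1 L/s.
Raw = (PIP − Pplat) / flow = (48.0 − 15.0) / 1.1 = 33.0 / 1.1 = 30.0 cmH2O·s/L.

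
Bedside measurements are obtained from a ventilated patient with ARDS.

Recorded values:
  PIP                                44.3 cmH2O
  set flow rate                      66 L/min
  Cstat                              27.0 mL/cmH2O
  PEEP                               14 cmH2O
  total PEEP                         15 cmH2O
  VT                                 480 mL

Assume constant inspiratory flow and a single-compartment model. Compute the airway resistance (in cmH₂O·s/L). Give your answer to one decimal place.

10.5

Flow: 66 L/min ÷ 60 = 1.1 L/s.
Total PEEP = 15 cmH2O (set 14 + intrinsic 1); this is the baseline alveolar pressure.
Equation of motion (constant flow): PIP = Vt/C + R·V̇ + PEEP.
R·V̇ = PIP − Vt/C − PEEP = 44.3 − 480/27.0 − 15 = 44.3 − 17.778 − 15 = 11.522 cmH2O.
R = 11.522 / 1.1 = 10.475 cmH2O·s/L.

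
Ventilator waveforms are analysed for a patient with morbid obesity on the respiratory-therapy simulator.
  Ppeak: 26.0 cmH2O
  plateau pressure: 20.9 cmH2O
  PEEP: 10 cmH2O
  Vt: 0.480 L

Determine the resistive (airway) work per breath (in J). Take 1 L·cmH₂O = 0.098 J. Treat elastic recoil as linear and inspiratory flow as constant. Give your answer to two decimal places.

0.24

With constant inspiratory flow the resistive pressure is constant at PIP − Pplat = 26.0 − 20.9 = 5.1 cmH2O, so resistive work = 5.1 × 0.480 = 2.448 L·cmH2O.
× 0.098 J/(L·cmH2O) → 0.2399 J.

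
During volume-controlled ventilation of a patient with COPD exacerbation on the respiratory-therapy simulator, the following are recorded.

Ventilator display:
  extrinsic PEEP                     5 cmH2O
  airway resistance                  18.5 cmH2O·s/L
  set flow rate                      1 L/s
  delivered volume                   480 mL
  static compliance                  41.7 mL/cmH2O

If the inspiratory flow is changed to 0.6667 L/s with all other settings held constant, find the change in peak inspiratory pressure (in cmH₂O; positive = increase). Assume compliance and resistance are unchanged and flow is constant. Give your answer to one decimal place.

-6.2

PIP = Vt/C + R·V̇ + PEEP (constant-flow equation of motion).
Only the resistive term changes: ΔPIP = R × ΔV̇ = 18.5 × (0.6667 − 1) = 18.5 × -0.3333 = -6.166 cmH2O.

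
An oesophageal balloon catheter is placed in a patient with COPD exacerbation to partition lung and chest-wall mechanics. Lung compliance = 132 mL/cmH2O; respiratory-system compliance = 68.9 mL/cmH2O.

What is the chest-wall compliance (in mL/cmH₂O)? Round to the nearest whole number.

144

1/Ccw = 1/Crs − 1/CL.
1/Ccw = 1/68.9 − 1/132 = 0.006938.
Ccw = 144.13 mL/cmH2O.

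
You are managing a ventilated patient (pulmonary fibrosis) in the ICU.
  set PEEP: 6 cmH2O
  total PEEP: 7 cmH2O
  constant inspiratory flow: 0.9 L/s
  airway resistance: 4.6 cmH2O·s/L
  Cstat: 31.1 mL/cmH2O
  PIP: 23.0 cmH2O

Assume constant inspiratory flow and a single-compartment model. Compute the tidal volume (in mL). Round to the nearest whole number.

Total PEEP = 7 cmH2O (set 6 + intrinsic 1); this is the baseline alveolar pressure.
Equation of motion (constant flow): PIP = Vt/C + R·V̇ + PEEP.
Vt/C = PIP − R·V̇ − PEEP = 23.0 − 4.14 − 7 = 11.86 cmH2O.
Vt = C × 11.86 = 31.1 × 11.86 = 368.85 mL.

369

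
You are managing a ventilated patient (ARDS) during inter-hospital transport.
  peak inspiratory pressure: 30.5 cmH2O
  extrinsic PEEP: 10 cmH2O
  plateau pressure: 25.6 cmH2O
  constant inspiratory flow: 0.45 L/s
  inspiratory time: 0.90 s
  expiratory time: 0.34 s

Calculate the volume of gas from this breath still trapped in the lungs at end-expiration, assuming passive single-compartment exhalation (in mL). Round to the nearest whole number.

Vt = flow × Ti = 0.45 L/s × 0.90 s × 1000 mL/L = 405.0 mL.
R = (PIP − Pplat)/V̇ = (30.5 − 25.6) / 0.45 = 4.9/0.45 = 10.889 cmH2O·s/L.
C = Vt/(Pplat − PEEP) = 405.0 / (25.6 − 10) = 405.0/15.6 = 25.962 mL/cmH2O.
τ = R × C = 10.889 × 0.02596 L/cmH2O = 0.2827 s.
Fraction remaining = e^(−Te/τ) = e^(−0.34/0.2827) = 0.3004.
Trapped volume = 405.0 × 0.3004 = 121.66 mL.

122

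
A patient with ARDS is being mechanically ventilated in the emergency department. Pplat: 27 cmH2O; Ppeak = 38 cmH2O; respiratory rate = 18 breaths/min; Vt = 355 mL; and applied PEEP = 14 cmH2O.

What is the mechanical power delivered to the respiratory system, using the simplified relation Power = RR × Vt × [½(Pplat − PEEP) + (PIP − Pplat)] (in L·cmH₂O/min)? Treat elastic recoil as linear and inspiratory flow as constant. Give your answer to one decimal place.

111.8

Per-breath work = Vt × [½(Pplat−PEEP) + (PIP−Pplat)] = 0.355 × [0.5×13.0 + 11.0] = 0.355 × 17.5 = 6.213 L·cmH2O.
Power = 18 × 6.213 = 111.83 L·cmH2O/min.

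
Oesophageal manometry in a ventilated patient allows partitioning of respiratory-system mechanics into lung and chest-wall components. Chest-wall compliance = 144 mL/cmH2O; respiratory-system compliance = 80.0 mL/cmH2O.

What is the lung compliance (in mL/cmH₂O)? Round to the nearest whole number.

1/CL = 1/Crs − 1/Ccw.
1/CL = 1/80.0 − 1/144 = 0.005556.
CL = 179.99 mL/cmH2O.

180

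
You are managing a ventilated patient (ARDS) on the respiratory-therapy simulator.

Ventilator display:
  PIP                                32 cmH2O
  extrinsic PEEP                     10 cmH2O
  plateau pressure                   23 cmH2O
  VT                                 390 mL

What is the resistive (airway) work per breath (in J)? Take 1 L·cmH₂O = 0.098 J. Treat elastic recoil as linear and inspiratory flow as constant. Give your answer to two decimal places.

0.34

With constant inspiratory flow the resistive pressure is constant at PIP − Pplat = 32 − 23 = 9.0 cmH2O, so resistive work = 9.0 × 0.390 = 3.51 L·cmH2O.
× 0.098 J/(L·cmH2O) → 0.344 J.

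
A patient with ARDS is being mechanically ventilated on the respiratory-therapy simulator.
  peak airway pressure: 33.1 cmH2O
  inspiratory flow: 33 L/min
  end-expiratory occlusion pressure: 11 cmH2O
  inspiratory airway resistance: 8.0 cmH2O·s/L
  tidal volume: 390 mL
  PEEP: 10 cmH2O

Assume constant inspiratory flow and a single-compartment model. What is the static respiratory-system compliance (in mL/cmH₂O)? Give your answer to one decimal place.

Flow: 33 L/min ÷ 60 = 0.55 L/s.
Total PEEP = 11 cmH2O (set 10 + intrinsic 1); this is the baseline alveolar pressure.
Equation of motion (constant flow): PIP = Vt/C + R·V̇ + PEEP.
Vt/C = PIP − R·V̇ − PEEP = 33.1 − 8.0×0.55 − 11 = 33.1 − 4.4 − 11 = 17.7 cmH2O.
C = Vt / 17.7 = 390 / 17.7 = 22.034 mL/cmH2O.

22.0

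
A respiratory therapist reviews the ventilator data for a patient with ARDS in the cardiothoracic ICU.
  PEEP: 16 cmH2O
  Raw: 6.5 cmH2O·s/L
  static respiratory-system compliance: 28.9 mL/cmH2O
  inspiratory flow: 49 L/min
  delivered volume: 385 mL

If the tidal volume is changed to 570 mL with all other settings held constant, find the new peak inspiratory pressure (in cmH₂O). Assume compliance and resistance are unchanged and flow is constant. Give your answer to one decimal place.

Flow: 49 L/min ÷ 60 = 0.8167 L/s.
PIP = Vt/C + R·V̇ + PEEP (constant-flow equation of motion).
Only the elastic term changes: ΔPIP = ΔVt / C = (570 − 385) / 28.9 = 6.401 cmH2O.
Original PIP = 385/28.9 + 6.5×0.8167 + 16 = 34.63 cmH2O; new PIP = 34.63 + (6.401) = 41.031 cmH2O.

41.0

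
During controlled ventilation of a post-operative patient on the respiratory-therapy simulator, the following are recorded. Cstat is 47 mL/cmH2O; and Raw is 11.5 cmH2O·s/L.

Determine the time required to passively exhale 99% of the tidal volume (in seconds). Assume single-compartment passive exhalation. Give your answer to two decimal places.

2.49

τ = R × C = 11.5 × 47 mL/cmH2O = 11.5 × 0.047 L/cmH2O = 0.5405 s.
Exhaled fraction f = 1 − e^(−t/τ) → t = −τ·ln(1 − f) = −0.5405·ln(0.01) = 2.489 s.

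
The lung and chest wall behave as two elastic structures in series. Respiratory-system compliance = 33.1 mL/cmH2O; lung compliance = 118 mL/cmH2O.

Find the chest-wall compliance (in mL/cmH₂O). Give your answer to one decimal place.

1/Ccw = 1/Crs − 1/CL.
1/Ccw = 1/33.1 − 1/118 = 0.02174.
Ccw = 45.998 mL/cmH2O.

46.0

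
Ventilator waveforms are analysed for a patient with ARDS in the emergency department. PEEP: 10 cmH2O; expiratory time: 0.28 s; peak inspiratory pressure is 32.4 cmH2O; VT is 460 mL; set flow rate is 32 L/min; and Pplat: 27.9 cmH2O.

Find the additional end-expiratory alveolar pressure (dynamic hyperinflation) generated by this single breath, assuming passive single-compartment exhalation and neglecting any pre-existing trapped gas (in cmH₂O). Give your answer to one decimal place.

4.9

Flow: 32 L/min ÷ 60 = 0.5333 L/s.
R = (PIP − Pplat)/V̇ = (32.4 − 27.9) / 0.5333 = 4.5/0.5333 = 8.438 cmH2O·s/L.
C = Vt/(Pplat − PEEP) = 460.0 / (27.9 − 10) = 460.0/17.9 = 25.698 mL/cmH2O.
τ = R × C = 8.438 × 0.0257 L/cmH2O = 0.2169 s.
Fraction remaining = e^(−Te/τ) = e^(−0.28/0.2169) = 0.275; trapped volume = 460.0 × 0.275 = 126.5 mL.
Additional alveolar pressure from trapping ≈ V_trapped / C = 126.5 / 25.698 = 4.923 cmH2O.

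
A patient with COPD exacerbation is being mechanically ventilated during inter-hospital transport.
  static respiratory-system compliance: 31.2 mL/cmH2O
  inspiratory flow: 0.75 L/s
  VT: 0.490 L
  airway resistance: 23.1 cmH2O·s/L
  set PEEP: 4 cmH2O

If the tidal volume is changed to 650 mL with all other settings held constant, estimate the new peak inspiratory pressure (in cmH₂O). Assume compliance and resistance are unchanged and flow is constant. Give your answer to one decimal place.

PIP = Vt/C + R·V̇ + PEEP (constant-flow equation of motion).
Only the elastic term changes: ΔPIP = ΔVt / C = (650 − 490) / 31.2 = 5.128 cmH2O.
Original PIP = 490/31.2 + 23.1×0.75 + 4 = 37.03 cmH2O; new PIP = 37.03 + (5.128) = 42.158 cmH2O.

42.2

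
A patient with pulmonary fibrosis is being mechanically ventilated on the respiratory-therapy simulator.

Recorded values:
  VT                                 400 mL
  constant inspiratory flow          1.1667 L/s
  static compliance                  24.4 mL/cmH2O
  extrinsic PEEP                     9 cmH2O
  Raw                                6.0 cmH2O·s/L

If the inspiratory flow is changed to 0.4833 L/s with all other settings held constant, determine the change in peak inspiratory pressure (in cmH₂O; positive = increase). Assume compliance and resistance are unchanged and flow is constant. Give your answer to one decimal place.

PIP = Vt/C + R·V̇ + PEEP (constant-flow equation of motion).
Only the resistive term changes: ΔPIP = R × ΔV̇ = 6.0 × (0.4833 − 1.1667) = 6.0 × -0.6834 = -4.1 cmH2O.

-4.1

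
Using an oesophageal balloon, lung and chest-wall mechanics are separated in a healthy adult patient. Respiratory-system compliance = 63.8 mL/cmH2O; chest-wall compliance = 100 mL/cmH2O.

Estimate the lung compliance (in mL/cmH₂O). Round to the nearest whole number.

1/CL = 1/Crs − 1/Ccw.
1/CL = 1/63.8 − 1/100 = 0.005674.
CL = 176.24 mL/cmH2O.

176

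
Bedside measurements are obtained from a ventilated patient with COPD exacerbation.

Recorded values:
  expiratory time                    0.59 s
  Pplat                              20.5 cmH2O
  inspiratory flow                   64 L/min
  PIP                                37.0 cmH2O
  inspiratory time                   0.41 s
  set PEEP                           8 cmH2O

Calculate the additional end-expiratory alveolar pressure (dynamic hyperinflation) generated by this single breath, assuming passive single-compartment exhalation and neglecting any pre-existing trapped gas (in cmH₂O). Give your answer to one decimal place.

4.2

Flow: 64 L/min ÷ 60 = 1.0667 L/s.
Vt = flow × Ti = 1.0667 L/s × 0.41 s × 1000 mL/L = 437.35 mL.
R = (PIP − Pplat)/V̇ = (37.0 − 20.5) / 1.0667 = 16.5/1.0667 = 15.468 cmH2O·s/L.
C = Vt/(Pplat − PEEP) = 437.35 / (20.5 − 8) = 437.35/12.5 = 34.988 mL/cmH2O.
τ = R × C = 15.468 × 0.03499 L/cmH2O = 0.5412 s.
Fraction remaining = e^(−Te/τ) = e^(−0.59/0.5412) = 0.3362; trapped volume = 437.35 × 0.3362 = 147.04 mL.
Additional alveolar pressure from trapping ≈ V_trapped / C = 147.04 / 34.988 = 4.203 cmH2O.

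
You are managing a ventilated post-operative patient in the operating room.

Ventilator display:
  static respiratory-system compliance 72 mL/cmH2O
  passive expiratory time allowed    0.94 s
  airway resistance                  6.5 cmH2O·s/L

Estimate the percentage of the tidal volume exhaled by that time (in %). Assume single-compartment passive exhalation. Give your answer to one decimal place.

τ = R × C = 6.5 × 72 mL/cmH2O = 6.5 × 0.072 L/cmH2O = 0.468 s.
Passive exhalation: V(t)/V₀ = e^(−t/τ) = e^(−0.94/0.468) = 0.1342.
Fraction exhaled = 1 − 0.1342 = 0.8658 → 86.58%.

86.6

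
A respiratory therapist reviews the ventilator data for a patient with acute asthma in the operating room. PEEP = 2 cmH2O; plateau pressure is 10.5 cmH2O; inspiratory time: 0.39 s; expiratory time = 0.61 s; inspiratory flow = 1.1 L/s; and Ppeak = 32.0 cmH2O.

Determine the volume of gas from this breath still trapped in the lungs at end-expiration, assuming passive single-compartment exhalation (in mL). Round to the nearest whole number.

Vt = flow × Ti = 1.1 L/s × 0.39 s × 1000 mL/L = 429.0 mL.
R = (PIP − Pplat)/V̇ = (32.0 − 10.5) / 1.1 = 21.5/1.1 = 19.545 cmH2O·s/L.
C = Vt/(Pplat − PEEP) = 429.0 / (10.5 − 2) = 429.0/8.5 = 50.471 mL/cmH2O.
τ = R × C = 19.545 × 0.05047 L/cmH2O = 0.9864 s.
Fraction remaining = e^(−Te/τ) = e^(−0.61/0.9864) = 0.5388.
Trapped volume = 429.0 × 0.5388 = 231.15 mL.

231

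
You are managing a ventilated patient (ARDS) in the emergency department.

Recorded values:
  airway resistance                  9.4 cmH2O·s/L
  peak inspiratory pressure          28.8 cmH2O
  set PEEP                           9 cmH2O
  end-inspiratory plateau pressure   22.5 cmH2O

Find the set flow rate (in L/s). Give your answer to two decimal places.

0.67

flow = (PIP − Pplat) / Raw = 6.3 / 9.4 = 0.6702 L/s.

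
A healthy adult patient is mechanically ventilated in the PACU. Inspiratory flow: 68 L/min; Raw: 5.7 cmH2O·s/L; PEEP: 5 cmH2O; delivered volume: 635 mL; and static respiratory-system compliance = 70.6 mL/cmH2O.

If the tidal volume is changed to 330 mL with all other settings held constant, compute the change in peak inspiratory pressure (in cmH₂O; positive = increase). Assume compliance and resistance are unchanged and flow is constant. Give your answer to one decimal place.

PIP = Vt/C + R·V̇ + PEEP (constant-flow equation of motion).
Only the elastic term changes: ΔPIP = ΔVt / C = (330 − 635) / 70.6 = -4.32 cmH2O.

-4.3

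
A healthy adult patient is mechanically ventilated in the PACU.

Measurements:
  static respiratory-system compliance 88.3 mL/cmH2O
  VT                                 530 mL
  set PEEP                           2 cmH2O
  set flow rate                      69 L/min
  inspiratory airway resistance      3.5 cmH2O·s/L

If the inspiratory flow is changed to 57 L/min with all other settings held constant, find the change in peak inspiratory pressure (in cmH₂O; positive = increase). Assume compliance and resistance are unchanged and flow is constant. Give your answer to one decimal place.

Flow: 69 L/min ÷ 60 = 1.15 L/s.
New flow: 57 L/min ÷ 60 = 0.95 L/s.
PIP = Vt/C + R·V̇ + PEEP (constant-flow equation of motion).
Only the resistive term changes: ΔPIP = R × ΔV̇ = 3.5 × (0.95 − 1.15) = 3.5 × -0.2 = -0.7 cmH2O.

-0.7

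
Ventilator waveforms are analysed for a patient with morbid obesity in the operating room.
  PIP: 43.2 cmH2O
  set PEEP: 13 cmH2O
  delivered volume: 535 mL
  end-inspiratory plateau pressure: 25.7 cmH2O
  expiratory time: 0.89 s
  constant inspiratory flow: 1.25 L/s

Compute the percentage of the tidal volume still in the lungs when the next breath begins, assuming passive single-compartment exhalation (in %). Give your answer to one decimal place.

22.1

R = (PIP − Pplat)/V̇ = (43.2 − 25.7) / 1.25 = 17.5/1.25 = 14.0 cmH2O·s/L.
C = Vt/(Pplat − PEEP) = 535.0 / (25.7 − 13) = 535.0/12.7 = 42.126 mL/cmH2O.
τ = R × C = 14.0 × 0.04213 L/cmH2O = 0.5898 s.
Fraction remaining at end-expiration = e^(−Te/τ) = e^(−0.89/0.5898) = 0.2211 → 22.11%.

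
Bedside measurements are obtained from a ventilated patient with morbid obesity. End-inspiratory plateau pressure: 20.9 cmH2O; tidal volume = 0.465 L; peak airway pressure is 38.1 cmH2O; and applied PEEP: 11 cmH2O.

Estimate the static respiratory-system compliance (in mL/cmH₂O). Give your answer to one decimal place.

47.0

Cstat = Vt / (Pplat − PEEP) = 465 / (20.9 − 11) = 465 / 9.9 = 46.97 mL/cmH2O.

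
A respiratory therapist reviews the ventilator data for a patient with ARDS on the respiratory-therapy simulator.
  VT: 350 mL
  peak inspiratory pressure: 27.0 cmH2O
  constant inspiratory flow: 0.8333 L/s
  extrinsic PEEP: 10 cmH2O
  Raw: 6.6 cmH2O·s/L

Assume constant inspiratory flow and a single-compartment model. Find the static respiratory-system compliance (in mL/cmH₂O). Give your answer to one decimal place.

30.4

Equation of motion (constant flow): PIP = Vt/C + R·V̇ + PEEP.
Vt/C = PIP − R·V̇ − PEEP = 27.0 − 6.6×0.8333 − 10 = 27.0 − 5.5 − 10 = 11.5 cmH2O.
C = Vt / 11.5 = 350 / 11.5 = 30.435 mL/cmH2O.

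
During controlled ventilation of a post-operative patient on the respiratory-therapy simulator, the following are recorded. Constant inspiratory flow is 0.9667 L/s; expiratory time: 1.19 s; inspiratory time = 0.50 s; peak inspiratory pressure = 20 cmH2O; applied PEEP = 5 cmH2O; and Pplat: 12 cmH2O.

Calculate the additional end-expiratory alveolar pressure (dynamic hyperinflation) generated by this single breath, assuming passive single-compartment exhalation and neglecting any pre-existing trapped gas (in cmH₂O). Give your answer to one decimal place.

Vt = flow × Ti = 0.9667 L/s × 0.50 s × 1000 mL/L = 483.35 mL.
R = (PIP − Pplat)/V̇ = (20 − 12) / 0.9667 = 8.0/0.9667 = 8.276 cmH2O·s/L.
C = Vt/(Pplat − PEEP) = 483.35 / (12 − 5) = 483.35/7.0 = 69.05 mL/cmH2O.
τ = R × C = 8.276 × 0.06905 L/cmH2O = 0.5715 s.
Fraction remaining = e^(−Te/τ) = e^(−1.19/0.5715) = 0.1247; trapped volume = 483.35 × 0.1247 = 60.274 mL.
Additional alveolar pressure from trapping ≈ V_trapped / C = 60.274 / 69.05 = 0.8729 cmH2O.

0.9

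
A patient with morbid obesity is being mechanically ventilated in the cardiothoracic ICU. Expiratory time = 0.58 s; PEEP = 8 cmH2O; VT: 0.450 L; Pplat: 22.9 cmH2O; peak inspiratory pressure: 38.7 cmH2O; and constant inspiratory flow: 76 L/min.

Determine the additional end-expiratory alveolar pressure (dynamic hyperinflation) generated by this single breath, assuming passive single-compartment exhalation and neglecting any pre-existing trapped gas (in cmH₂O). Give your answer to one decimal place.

3.2

Flow: 76 L/min ÷ 60 = 1.2667 L/s.
R = (PIP − Pplat)/V̇ = (38.7 − 22.9) / 1.2667 = 15.8/1.2667 = 12.473 cmH2O·s/L.
C = Vt/(Pplat − PEEP) = 450.0 / (22.9 − 8) = 450.0/14.9 = 30.201 mL/cmH2O.
τ = R × C = 12.473 × 0.0302 L/cmH2O = 0.3767 s.
Fraction remaining = e^(−Te/τ) = e^(−0.58/0.3767) = 0.2144; trapped volume = 450.0 × 0.2144 = 96.48 mL.
Additional alveolar pressure from trapping ≈ V_trapped / C = 96.48 / 30.201 = 3.195 cmH2O.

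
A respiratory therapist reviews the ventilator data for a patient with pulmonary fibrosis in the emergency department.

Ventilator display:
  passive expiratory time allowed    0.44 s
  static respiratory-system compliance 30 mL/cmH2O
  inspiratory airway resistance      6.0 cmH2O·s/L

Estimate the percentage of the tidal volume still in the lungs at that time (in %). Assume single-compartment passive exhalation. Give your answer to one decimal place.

τ = R × C = 6.0 × 30 mL/cmH2O = 6.0 × 0.030 L/cmH2O = 0.18 s.
Passive exhalation: V(t)/V₀ = e^(−t/τ) = e^(−0.44/0.18) = 0.08677.
Fraction remaining = 0.08677 → 8.677%.

8.7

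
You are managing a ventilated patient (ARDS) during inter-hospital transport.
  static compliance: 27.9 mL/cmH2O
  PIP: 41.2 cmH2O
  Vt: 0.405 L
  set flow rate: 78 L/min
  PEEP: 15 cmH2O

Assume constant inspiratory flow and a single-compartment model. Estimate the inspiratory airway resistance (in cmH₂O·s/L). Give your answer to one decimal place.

9.0

Flow: 78 L/min ÷ 60 = 1.3 L/s.
Equation of motion (constant flow): PIP = Vt/C + R·V̇ + PEEP.
R·V̇ = PIP − Vt/C − PEEP = 41.2 − 405/27.9 − 15 = 41.2 − 14.516 − 15 = 11.684 cmH2O.
R = 11.684 / 1.3 = 8.988 cmH2O·s/L.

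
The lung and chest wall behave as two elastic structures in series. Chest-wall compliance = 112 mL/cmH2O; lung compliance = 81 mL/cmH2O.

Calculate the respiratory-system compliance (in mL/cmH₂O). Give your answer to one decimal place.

Lung and chest wall are elastances in series: 1/Crs = 1/CL + 1/Ccw.
1/Crs = 1/81 + 1/112 = 0.02127.
Crs = 47.015 mL/cmH2O.

47.0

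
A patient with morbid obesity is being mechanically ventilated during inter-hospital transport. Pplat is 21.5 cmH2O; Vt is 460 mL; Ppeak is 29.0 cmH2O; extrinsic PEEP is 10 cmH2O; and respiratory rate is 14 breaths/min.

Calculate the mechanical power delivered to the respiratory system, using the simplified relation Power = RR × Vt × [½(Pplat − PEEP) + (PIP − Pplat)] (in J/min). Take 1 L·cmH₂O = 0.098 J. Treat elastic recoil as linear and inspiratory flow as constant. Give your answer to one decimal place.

Per-breath work = Vt × [½(Pplat−PEEP) + (PIP−Pplat)] = 0.460 × [0.5×11.5 + 7.5] = 0.460 × 13.25 = 6.095 L·cmH2O.
Power = 14 × 6.095 = 85.33 L·cmH2O/min.
× 0.098 J/(L·cmH2O) → 8.362 J/min.

8.4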